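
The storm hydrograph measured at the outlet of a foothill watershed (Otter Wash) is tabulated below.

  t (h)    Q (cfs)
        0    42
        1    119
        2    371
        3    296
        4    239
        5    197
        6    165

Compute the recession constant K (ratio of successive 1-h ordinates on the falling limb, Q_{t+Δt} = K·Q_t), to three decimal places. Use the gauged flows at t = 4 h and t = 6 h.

K ≈ 0.831

Using the recession-limb readings at t = 4 h and t = 6 h: Q falls from 239 to 165 cfs over 2 intervals.
K = (Q₂/Q₁)^(1/2) = (165/239)^(1/2) = 0.831.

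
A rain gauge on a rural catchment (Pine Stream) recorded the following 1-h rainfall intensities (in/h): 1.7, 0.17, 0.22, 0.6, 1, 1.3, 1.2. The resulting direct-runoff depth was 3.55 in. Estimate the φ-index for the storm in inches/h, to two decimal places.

Only the 5 blocks with intensity above φ contribute runoff: 1.7, 0.6, 1, 1.3, 1.2 in/h.
Σ(I−φ)·Δt = d  ⇒  (1.7+0.6+1+1.3+1.2 − 5φ)·1 = 3.55
φ = (5.800 − 3.55/1) / 5 = 0.45 in/h.

φ ≈ 0.45 in/h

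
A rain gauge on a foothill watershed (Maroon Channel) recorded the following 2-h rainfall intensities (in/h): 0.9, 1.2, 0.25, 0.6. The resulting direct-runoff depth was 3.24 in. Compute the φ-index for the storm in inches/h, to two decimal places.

Only the 3 blocks with intensity above φ contribute runoff: 0.9, 1.2, 0.6 in/h.
Σ(I−φ)·Δt = d  ⇒  (0.9+1.2+0.6 − 3φ)·2 = 3.24
φ = (2.700 − 3.24/2) / 3 = 0.36 in/h.

φ ≈ 0.36 in/h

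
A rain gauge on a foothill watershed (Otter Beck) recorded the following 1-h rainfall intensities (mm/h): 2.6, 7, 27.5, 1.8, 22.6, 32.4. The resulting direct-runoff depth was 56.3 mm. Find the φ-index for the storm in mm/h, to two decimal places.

Only the 3 blocks with intensity above φ contribute runoff: 27.5, 22.6, 32.4 mm/h.
Σ(I−φ)·Δt = d  ⇒  (27.5+22.6+32.4 − 3φ)·1 = 56.3
φ = (82.50 − 56.3/1) / 3 = 8.73 mm/h.

φ ≈ 8.73 mm/h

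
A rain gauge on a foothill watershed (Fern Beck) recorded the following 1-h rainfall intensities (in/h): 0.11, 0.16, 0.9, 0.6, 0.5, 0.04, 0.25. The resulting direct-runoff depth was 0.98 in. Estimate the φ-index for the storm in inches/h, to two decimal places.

φ ≈ 0.34 in/h

Only the 3 blocks with intensity above φ contribute runoff: 0.9, 0.6, 0.5 in/h.
Σ(I−φ)·Δt = d  ⇒  (0.9+0.6+0.5 − 3φ)·1 = 0.98
φ = (2.000 − 0.98/1) / 3 = 0.34 in/h.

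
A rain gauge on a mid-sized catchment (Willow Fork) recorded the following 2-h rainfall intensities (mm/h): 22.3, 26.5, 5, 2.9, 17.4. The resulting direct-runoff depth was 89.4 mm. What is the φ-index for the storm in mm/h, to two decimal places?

Only the 3 blocks with intensity above φ contribute runoff: 22.3, 26.5, 17.4 mm/h.
Σ(I−φ)·Δt = d  ⇒  (22.3+26.5+17.4 − 3φ)·2 = 89.4
φ = (66.20 − 89.4/2) / 3 = 7.17 mm/h.

φ ≈ 7.17 mm/h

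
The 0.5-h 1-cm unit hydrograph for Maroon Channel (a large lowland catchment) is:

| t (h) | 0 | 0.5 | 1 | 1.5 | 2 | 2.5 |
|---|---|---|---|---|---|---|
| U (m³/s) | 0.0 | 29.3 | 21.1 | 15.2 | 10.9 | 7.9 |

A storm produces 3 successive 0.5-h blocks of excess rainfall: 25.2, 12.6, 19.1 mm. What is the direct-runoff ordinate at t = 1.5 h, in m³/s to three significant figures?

By discrete convolution, Q_j = Σ (P_i / 10 mm) · U_{j−i}.
At t = 1.5 h (j=3): Q = (25.2/10)·15.2 + (12.6/10)·21.1 + (19.1/10)·29.3 = 121 m³/s.

Q ≈ 121 m³/s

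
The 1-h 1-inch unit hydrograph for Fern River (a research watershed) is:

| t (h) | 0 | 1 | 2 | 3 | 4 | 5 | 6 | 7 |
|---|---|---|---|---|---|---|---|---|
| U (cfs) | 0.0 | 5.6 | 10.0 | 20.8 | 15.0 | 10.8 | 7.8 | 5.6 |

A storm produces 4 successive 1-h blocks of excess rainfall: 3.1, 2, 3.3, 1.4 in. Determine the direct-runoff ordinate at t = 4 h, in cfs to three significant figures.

Q ≈ 129 cfs

By discrete convolution, Q_j = Σ (P_i / 1 in) · U_{j−i}.
At t = 4 h (j=4): Q = (3.1/1)·15.0 + (2/1)·20.8 + (3.3/1)·10.0 + (1.4/1)·5.6 = 129 cfs.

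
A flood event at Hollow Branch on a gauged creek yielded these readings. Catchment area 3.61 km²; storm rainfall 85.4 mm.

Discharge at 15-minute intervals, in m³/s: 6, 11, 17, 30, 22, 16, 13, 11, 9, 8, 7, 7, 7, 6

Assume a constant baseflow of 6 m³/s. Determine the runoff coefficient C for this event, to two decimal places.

ΣQ_DR = 86.00 m³/s; V = ΣQ_DR·Δt = 77400 m³.
Runoff depth d = V / A = 21.44 mm.
C = d / P = 21.44 / 85.4 = 0.25.

C ≈ 0.25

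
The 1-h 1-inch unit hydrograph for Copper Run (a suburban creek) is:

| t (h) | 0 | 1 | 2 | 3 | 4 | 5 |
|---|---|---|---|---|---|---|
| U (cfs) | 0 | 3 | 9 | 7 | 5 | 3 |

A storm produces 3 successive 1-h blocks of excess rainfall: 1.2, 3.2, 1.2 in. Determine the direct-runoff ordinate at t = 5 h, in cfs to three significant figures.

By discrete convolution, Q_j = Σ (P_i / 1 in) · U_{j−i}.
At t = 5 h (j=5): Q = (1.2/1)·3 + (3.2/1)·5 + (1.2/1)·7 = 28.0 cfs.

Q ≈ 28.0 cfs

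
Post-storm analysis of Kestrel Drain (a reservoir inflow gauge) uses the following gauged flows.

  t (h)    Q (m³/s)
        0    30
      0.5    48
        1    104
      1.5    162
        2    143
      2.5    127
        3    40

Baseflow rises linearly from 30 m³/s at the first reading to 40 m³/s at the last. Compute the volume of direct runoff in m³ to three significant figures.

Direct-runoff ordinates (Q − Q_b): 0.00, 16.33, 70.67, 127.00, 106.33, 88.67, 0.00 m³/s.
ΣQ_DR = 409.0 m³/s.
With Δt = 0.5 h = 1800 s, V = ΣQ_DR · Δt = 409.0 × 1800 = 7.36 × 10^5 m³.

V ≈ 7.36 × 10^5 m³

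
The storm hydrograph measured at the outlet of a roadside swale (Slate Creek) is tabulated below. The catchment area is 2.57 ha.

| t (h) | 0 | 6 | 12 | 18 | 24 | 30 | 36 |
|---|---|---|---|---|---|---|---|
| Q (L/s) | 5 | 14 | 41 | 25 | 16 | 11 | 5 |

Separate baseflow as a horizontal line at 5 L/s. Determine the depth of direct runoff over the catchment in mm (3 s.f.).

d ≈ 68.9 mm

Direct runoff: 0.0, 9.0, 36.0, 20.0, 11.0, 6.0, 0.0 L/s; ΣQ_DR = 82.00 L/s.
V = ΣQ_DR · Δt = 82.00 × 21600 s = 1.771 × 10^6 L.
Over A = 2.57 ha, depth = V / A = 68.9 mm.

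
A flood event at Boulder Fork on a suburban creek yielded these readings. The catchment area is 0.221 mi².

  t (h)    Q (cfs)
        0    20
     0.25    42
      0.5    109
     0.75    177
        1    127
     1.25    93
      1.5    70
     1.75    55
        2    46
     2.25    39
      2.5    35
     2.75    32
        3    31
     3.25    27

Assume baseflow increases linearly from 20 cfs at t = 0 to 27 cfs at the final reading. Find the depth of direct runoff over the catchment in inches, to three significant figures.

Direct runoff: 0.00, 21.46, 87.92, 155.38, 104.85, 70.31, 46.77, 31.23, 21.69, 14.15, 9.62, 6.08, 4.54, 0.00 cfs; ΣQ_DR = 574.0 cfs.
V = ΣQ_DR · Δt = 574.0 × 900 s = 5.166 × 10^5 ft³.
Over A = 0.221 mi², depth = V / A = 1.01 in.

d ≈ 1.01 in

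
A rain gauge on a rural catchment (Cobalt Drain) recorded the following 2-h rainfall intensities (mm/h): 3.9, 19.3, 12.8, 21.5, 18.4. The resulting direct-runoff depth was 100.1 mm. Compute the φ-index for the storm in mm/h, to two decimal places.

Only the 4 blocks with intensity above φ contribute runoff: 19.3, 12.8, 21.5, 18.4 mm/h.
Σ(I−φ)·Δt = d  ⇒  (19.3+12.8+21.5+18.4 − 4φ)·2 = 100.1
φ = (72.00 − 100.1/2) / 4 = 5.49 mm/h.

φ ≈ 5.49 mm/h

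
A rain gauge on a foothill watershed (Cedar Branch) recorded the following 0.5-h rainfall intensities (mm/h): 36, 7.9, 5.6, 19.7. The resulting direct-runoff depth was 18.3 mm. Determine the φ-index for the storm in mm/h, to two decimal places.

φ ≈ 9.55 mm/h

Only the 2 blocks with intensity above φ contribute runoff: 36, 19.7 mm/h.
Σ(I−φ)·Δt = d  ⇒  (36+19.7 − 2φ)·0.5 = 18.3
φ = (55.70 − 18.3/0.5) / 2 = 9.55 mm/h.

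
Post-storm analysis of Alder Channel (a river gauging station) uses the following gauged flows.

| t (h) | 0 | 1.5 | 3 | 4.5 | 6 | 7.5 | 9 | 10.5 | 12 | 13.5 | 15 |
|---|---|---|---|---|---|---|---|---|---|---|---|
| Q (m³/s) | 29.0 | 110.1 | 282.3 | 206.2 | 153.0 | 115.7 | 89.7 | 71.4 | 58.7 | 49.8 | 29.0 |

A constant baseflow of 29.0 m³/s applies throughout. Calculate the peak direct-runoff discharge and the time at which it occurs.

Q_p = 253.3 m³/s at t = 3 h

Subtracting baseflow gives direct-runoff ordinates: 0.0, 81.1, 253.3, 177.2, 124.0, 86.7, 60.7, 42.4, 29.7, 20.8, 0.0 m³/s.
The maximum is 253.3 m³/s, occurring at the reading for t = 3 h.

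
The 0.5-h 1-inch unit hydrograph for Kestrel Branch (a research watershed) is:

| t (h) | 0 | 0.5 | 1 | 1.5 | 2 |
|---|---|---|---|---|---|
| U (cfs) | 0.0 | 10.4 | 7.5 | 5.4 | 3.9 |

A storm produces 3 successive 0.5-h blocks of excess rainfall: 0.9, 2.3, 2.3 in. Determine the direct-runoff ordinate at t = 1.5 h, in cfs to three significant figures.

By discrete convolution, Q_j = Σ (P_i / 1 in) · U_{j−i}.
At t = 1.5 h (j=3): Q = (0.9/1)·5.4 + (2.3/1)·7.5 + (2.3/1)·10.4 = 46.0 cfs.

Q ≈ 46.0 cfs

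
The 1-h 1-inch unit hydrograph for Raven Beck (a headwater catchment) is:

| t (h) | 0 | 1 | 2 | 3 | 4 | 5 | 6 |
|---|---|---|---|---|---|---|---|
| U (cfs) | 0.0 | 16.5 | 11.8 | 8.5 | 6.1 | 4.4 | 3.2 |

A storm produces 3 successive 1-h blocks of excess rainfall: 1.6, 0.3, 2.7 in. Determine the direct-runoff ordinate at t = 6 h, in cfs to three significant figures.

Q ≈ 22.9 cfs

By discrete convolution, Q_j = Σ (P_i / 1 in) · U_{j−i}.
At t = 6 h (j=6): Q = (1.6/1)·3.2 + (0.3/1)·4.4 + (2.7/1)·6.1 = 22.9 cfs.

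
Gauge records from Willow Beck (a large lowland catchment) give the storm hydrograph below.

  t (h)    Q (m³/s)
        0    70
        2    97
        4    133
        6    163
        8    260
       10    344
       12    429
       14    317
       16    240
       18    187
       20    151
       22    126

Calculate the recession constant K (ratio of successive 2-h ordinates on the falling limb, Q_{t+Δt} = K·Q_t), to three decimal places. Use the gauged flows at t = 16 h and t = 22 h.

K ≈ 0.807

Using the recession-limb readings at t = 16 h and t = 22 h: Q falls from 240 to 126 m³/s over 3 intervals.
K = (Q₂/Q₁)^(1/3) = (126/240)^(1/3) = 0.807.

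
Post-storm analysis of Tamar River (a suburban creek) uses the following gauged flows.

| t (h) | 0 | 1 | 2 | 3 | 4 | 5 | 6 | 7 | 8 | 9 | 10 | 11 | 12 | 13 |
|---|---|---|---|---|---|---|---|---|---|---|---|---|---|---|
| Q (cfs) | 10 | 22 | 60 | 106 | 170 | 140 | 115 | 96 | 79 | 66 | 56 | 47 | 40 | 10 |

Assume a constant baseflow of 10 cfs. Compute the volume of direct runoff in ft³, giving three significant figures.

Direct-runoff ordinates (Q − Q_b): 0.0, 12.0, 50.0, 96.0, 160.0, 130.0, 105.0, 86.0, 69.0, 56.0, 46.0, 37.0, 30.0, 0.0 cfs.
ΣQ_DR = 877.0 cfs.
With Δt = 1 h = 3600 s, V = ΣQ_DR · Δt = 877.0 × 3600 = 3.16 × 10^6 ft³.

V ≈ 3.16 × 10^6 ft³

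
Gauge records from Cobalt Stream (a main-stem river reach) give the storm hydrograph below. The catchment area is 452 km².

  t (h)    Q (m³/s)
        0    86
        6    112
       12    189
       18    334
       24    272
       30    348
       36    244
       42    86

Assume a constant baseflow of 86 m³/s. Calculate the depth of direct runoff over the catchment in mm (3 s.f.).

d ≈ 47.0 mm

Direct runoff: 0.0, 26.0, 103.0, 248.0, 186.0, 262.0, 158.0, 0.0 m³/s; ΣQ_DR = 983.0 m³/s.
V = ΣQ_DR · Δt = 983.0 × 21600 s = 2.123 × 10^7 m³.
Over A = 452 km², depth = V / A = 47.0 mm.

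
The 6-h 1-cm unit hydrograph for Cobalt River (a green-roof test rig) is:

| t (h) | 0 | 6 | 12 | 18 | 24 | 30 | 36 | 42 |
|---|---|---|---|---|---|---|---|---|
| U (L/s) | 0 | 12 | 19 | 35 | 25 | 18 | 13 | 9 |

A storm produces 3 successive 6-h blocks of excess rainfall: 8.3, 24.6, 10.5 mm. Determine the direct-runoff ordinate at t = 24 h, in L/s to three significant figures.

By discrete convolution, Q_j = Σ (P_i / 10 mm) · U_{j−i}.
At t = 24 h (j=4): Q = (8.3/10)·25 + (24.6/10)·35 + (10.5/10)·19 = 127 L/s.

Q ≈ 127 L/s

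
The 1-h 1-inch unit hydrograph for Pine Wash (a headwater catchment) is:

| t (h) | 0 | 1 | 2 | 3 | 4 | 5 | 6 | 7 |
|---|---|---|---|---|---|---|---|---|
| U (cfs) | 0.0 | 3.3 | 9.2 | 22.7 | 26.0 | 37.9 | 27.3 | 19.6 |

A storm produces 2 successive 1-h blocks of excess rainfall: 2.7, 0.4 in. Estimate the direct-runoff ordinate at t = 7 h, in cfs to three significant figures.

By discrete convolution, Q_j = Σ (P_i / 1 in) · U_{j−i}.
At t = 7 h (j=7): Q = (2.7/1)·19.6 + (0.4/1)·27.3 = 63.8 cfs.

Q ≈ 63.8 cfs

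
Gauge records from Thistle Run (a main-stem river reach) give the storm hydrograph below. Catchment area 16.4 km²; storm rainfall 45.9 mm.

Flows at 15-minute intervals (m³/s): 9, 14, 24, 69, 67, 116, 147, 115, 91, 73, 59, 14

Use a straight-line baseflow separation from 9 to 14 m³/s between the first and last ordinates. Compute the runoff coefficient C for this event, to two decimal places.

ΣQ_DR = 660.0 m³/s; V = ΣQ_DR·Δt = 5.940 × 10^5 m³.
Runoff depth d = V / A = 36.22 mm.
C = d / P = 36.22 / 45.9 = 0.79.

C ≈ 0.79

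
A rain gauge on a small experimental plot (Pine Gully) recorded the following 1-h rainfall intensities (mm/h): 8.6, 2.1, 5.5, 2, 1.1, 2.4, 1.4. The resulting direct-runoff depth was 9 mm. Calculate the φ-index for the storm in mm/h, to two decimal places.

φ ≈ 2.55 mm/h

Only the 2 blocks with intensity above φ contribute runoff: 8.6, 5.5 mm/h.
Σ(I−φ)·Δt = d  ⇒  (8.6+5.5 − 2φ)·1 = 9
φ = (14.10 − 9/1) / 2 = 2.55 mm/h.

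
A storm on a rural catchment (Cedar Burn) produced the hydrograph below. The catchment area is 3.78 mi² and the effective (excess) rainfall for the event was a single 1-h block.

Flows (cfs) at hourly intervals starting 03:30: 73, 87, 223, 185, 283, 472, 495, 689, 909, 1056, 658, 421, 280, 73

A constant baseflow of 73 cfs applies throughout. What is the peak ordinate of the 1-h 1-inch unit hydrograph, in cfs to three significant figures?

Direct runoff: 0.0, 14.0, 150.0, 112.0, 210.0, 399.0, 422.0, 616.0, 836.0, 983.0, 585.0, 348.0, 207.0, 0.0 cfs; ΣQ_DR = 4882 cfs, peak = 983.0 cfs.
Runoff depth d = ΣQ_DR·Δt / A = 4882 × 3600 / (3.78 mi²) = 2.001 in.
The 1-inch UH is the DRH scaled by (1 in)/d, so U_p = 983.0 × 1/2.001 = 491 cfs.

U_p ≈ 491 cfs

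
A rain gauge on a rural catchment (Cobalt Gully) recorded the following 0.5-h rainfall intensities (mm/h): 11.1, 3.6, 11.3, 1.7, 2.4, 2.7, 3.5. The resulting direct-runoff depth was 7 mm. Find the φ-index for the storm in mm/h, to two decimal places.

φ ≈ 4.20 mm/h

Only the 2 blocks with intensity above φ contribute runoff: 11.1, 11.3 mm/h.
Σ(I−φ)·Δt = d  ⇒  (11.1+11.3 − 2φ)·0.5 = 7
φ = (22.40 − 7/0.5) / 2 = 4.20 mm/h.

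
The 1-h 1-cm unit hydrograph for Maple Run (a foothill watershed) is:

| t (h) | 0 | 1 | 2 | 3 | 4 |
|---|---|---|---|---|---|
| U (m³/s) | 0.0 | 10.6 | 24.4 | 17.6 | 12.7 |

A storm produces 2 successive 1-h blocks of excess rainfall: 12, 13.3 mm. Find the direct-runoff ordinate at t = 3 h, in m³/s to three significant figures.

By discrete convolution, Q_j = Σ (P_i / 10 mm) · U_{j−i}.
At t = 3 h (j=3): Q = (12/10)·17.6 + (13.3/10)·24.4 = 53.6 m³/s.

Q ≈ 53.6 m³/s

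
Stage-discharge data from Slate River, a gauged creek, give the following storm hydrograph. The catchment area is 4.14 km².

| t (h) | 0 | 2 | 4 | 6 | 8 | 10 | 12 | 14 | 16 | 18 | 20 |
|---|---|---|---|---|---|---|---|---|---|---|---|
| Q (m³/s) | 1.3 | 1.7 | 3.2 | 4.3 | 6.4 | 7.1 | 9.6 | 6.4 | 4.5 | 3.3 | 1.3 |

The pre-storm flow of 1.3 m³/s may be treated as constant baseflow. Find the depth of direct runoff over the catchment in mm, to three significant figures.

d ≈ 60.5 mm

Direct runoff: 0.0, 0.4, 1.9, 3.0, 5.1, 5.8, 8.3, 5.1, 3.2, 2.0, 0.0 m³/s; ΣQ_DR = 34.80 m³/s.
V = ΣQ_DR · Δt = 34.80 × 7200 s = 2.506 × 10^5 m³.
Over A = 4.14 km², depth = V / A = 60.5 mm.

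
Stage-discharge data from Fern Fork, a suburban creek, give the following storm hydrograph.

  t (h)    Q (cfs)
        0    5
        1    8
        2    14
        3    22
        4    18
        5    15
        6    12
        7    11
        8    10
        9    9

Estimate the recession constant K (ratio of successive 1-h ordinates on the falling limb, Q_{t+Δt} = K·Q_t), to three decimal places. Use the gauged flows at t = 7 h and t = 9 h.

K ≈ 0.905

Using the recession-limb readings at t = 7 h and t = 9 h: Q falls from 11 to 9 cfs over 2 intervals.
K = (Q₂/Q₁)^(1/2) = (9/11)^(1/2) = 0.905.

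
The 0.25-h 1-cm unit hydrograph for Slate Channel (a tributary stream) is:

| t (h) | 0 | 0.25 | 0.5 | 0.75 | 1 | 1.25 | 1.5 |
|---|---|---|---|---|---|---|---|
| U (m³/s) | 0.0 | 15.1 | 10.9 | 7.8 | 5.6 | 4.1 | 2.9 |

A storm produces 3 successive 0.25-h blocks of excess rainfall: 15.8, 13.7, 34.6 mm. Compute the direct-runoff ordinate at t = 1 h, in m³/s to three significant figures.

By discrete convolution, Q_j = Σ (P_i / 10 mm) · U_{j−i}.
At t = 1 h (j=4): Q = (15.8/10)·5.6 + (13.7/10)·7.8 + (34.6/10)·10.9 = 57.2 m³/s.

Q ≈ 57.2 m³/s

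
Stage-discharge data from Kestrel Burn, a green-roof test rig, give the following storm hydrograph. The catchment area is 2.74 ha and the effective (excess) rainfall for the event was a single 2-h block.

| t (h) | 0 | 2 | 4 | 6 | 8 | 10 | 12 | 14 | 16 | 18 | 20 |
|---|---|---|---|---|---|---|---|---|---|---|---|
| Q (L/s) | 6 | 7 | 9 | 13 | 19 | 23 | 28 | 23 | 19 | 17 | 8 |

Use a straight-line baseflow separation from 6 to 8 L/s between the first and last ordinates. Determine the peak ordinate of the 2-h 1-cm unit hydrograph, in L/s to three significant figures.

U_p ≈ 8.33 L/s

Direct runoff: 0.00, 0.80, 2.60, 6.40, 12.20, 16.00, 20.80, 15.60, 11.40, 9.20, 0.00 L/s; ΣQ_DR = 95.00 L/s, peak = 20.80 L/s.
Runoff depth d = ΣQ_DR·Δt / A = 95.00 × 7200 / (2.74 ha) = 24.96 mm.
The 1-cm UH is the DRH scaled by (10 mm)/d, so U_p = 20.80 × 10/24.96 = 8.33 L/s.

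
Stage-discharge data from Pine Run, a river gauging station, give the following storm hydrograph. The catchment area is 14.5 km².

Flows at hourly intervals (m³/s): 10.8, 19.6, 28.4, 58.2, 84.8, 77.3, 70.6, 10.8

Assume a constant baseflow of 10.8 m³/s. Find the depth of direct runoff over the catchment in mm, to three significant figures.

Direct runoff: 0.0, 8.8, 17.6, 47.4, 74.0, 66.5, 59.8, 0.0 m³/s; ΣQ_DR = 274.1 m³/s.
V = ΣQ_DR · Δt = 274.1 × 3600 s = 9.868 × 10^5 m³.
Over A = 14.5 km², depth = V / A = 68.1 mm.

d ≈ 68.1 mm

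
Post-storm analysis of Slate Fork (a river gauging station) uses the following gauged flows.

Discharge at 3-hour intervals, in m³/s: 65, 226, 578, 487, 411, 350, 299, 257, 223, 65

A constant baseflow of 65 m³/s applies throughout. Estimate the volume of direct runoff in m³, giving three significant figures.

Direct-runoff ordinates (Q − Q_b): 0.0, 161.0, 513.0, 422.0, 346.0, 285.0, 234.0, 192.0, 158.0, 0.0 m³/s.
ΣQ_DR = 2311 m³/s.
With Δt = 3 h = 10800 s, V = ΣQ_DR · Δt = 2311 × 10800 = 2.50 × 10^7 m³.

V ≈ 2.50 × 10^7 m³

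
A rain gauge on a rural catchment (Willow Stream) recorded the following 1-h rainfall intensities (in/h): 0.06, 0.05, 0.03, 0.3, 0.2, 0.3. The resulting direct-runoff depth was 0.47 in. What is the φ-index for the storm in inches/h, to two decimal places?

Only the 3 blocks with intensity above φ contribute runoff: 0.3, 0.2, 0.3 in/h.
Σ(I−φ)·Δt = d  ⇒  (0.3+0.2+0.3 − 3φ)·1 = 0.47
φ = (0.8000 − 0.47/1) / 3 = 0.11 in/h.

φ ≈ 0.11 in/h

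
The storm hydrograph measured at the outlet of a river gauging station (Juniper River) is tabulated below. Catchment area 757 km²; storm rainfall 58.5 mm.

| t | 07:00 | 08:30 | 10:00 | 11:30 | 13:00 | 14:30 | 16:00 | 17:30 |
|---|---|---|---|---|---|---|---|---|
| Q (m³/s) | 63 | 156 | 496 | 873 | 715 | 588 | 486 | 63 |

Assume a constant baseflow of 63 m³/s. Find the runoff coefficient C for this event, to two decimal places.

C ≈ 0.36

ΣQ_DR = 2936 m³/s; V = ΣQ_DR·Δt = 1.585 × 10^7 m³.
Runoff depth d = V / A = 20.94 mm.
C = d / P = 20.94 / 58.5 = 0.36.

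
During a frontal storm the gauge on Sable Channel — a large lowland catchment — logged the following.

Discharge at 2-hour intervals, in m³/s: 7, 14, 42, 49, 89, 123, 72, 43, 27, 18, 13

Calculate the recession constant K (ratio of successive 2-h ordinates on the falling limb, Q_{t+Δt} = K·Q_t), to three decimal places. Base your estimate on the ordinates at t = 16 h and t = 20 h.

Using the recession-limb readings at t = 16 h and t = 20 h: Q falls from 27 to 13 m³/s over 2 intervals.
K = (Q₂/Q₁)^(1/2) = (13/27)^(1/2) = 0.694.

K ≈ 0.694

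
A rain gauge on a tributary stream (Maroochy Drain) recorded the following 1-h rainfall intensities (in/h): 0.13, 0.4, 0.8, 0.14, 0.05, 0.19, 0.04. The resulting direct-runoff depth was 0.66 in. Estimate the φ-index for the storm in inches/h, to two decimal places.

φ ≈ 0.27 in/h

Only the 2 blocks with intensity above φ contribute runoff: 0.4, 0.8 in/h.
Σ(I−φ)·Δt = d  ⇒  (0.4+0.8 − 2φ)·1 = 0.66
φ = (1.200 − 0.66/1) / 2 = 0.27 in/h.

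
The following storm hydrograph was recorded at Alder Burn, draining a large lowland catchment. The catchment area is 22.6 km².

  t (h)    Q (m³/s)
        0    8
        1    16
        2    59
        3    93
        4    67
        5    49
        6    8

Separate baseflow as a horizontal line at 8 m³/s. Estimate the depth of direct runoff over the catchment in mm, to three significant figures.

d ≈ 38.9 mm

Direct runoff: 0.0, 8.0, 51.0, 85.0, 59.0, 41.0, 0.0 m³/s; ΣQ_DR = 244.0 m³/s.
V = ΣQ_DR · Δt = 244.0 × 3600 s = 8.784 × 10^5 m³.
Over A = 22.6 km², depth = V / A = 38.9 mm.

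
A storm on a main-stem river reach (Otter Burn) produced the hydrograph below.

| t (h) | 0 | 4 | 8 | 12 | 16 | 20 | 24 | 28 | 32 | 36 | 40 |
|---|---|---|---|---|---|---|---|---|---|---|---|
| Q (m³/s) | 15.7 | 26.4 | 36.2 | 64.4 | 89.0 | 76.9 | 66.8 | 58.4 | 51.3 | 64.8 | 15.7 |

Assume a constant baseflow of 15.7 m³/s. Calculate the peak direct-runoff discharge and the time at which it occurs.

Subtracting baseflow gives direct-runoff ordinates: 0.0, 10.7, 20.5, 48.7, 73.3, 61.2, 51.1, 42.7, 35.6, 49.1, 0.0 m³/s.
The maximum is 73.3 m³/s, occurring at the reading for t = 16 h.

Q_p = 73.3 m³/s at t = 16 h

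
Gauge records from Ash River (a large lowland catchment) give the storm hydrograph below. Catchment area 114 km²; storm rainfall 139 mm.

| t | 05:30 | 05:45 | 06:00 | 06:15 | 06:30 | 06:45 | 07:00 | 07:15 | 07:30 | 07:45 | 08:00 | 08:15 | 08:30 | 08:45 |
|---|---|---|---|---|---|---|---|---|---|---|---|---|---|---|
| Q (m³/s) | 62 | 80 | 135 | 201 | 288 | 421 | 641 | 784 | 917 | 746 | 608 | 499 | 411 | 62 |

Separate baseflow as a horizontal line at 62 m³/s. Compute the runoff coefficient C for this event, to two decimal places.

ΣQ_DR = 4987 m³/s; V = ΣQ_DR·Δt = 4.488 × 10^6 m³.
Runoff depth d = V / A = 39.37 mm.
C = d / P = 39.37 / 139 = 0.28.

C ≈ 0.28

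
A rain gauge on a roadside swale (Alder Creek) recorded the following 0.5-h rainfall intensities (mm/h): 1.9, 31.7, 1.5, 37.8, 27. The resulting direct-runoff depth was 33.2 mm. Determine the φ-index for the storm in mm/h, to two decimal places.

Only the 3 blocks with intensity above φ contribute runoff: 31.7, 37.8, 27 mm/h.
Σ(I−φ)·Δt = d  ⇒  (31.7+37.8+27 − 3φ)·0.5 = 33.2
φ = (96.50 − 33.2/0.5) / 3 = 10.03 mm/h.

φ ≈ 10.03 mm/h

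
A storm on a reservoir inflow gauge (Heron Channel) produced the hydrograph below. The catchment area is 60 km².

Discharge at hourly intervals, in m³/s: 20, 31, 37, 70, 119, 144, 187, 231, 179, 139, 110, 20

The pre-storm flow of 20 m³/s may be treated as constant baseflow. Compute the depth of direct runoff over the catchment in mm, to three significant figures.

Direct runoff: 0.0, 11.0, 17.0, 50.0, 99.0, 124.0, 167.0, 211.0, 159.0, 119.0, 90.0, 0.0 m³/s; ΣQ_DR = 1047 m³/s.
V = ΣQ_DR · Δt = 1047 × 3600 s = 3.769 × 10^6 m³.
Over A = 60 km², depth = V / A = 62.8 mm.

d ≈ 62.8 mm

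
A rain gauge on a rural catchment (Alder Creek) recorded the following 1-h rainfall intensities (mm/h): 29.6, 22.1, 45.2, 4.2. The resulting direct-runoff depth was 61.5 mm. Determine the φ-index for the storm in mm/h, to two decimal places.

Only the 3 blocks with intensity above φ contribute runoff: 29.6, 22.1, 45.2 mm/h.
Σ(I−φ)·Δt = d  ⇒  (29.6+22.1+45.2 − 3φ)·1 = 61.5
φ = (96.90 − 61.5/1) / 3 = 11.80 mm/h.

φ ≈ 11.80 mm/h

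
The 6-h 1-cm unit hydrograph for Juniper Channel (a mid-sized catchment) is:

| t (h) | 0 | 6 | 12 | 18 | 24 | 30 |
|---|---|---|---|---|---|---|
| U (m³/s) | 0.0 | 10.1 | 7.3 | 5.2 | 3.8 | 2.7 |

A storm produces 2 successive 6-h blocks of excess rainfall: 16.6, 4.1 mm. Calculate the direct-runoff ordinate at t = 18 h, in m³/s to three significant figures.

By discrete convolution, Q_j = Σ (P_i / 10 mm) · U_{j−i}.
At t = 18 h (j=3): Q = (16.6/10)·5.2 + (4.1/10)·7.3 = 11.6 m³/s.

Q ≈ 11.6 m³/s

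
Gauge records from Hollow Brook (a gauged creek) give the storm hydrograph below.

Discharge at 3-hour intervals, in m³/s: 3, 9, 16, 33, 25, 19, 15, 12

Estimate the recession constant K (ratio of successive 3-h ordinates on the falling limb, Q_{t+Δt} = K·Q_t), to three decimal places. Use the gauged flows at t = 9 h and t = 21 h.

K ≈ 0.777

Using the recession-limb readings at t = 9 h and t = 21 h: Q falls from 33 to 12 m³/s over 4 intervals.
K = (Q₂/Q₁)^(1/4) = (12/33)^(1/4) = 0.777.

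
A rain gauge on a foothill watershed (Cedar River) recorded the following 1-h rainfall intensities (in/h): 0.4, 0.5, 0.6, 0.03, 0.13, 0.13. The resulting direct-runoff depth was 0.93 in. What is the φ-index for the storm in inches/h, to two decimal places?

Only the 3 blocks with intensity above φ contribute runoff: 0.4, 0.5, 0.6 in/h.
Σ(I−φ)·Δt = d  ⇒  (0.4+0.5+0.6 − 3φ)·1 = 0.93
φ = (1.500 − 0.93/1) / 3 = 0.19 in/h.

φ ≈ 0.19 in/h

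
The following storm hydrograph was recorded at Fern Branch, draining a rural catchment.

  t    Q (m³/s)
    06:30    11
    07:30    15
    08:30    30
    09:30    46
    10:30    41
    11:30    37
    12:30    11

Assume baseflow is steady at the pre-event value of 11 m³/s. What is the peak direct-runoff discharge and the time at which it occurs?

Q_p = 35.0 m³/s at t = 09:30

Subtracting baseflow gives direct-runoff ordinates: 0.0, 4.0, 19.0, 35.0, 30.0, 26.0, 0.0 m³/s.
The maximum is 35.0 m³/s, occurring at the reading for t = 09:30.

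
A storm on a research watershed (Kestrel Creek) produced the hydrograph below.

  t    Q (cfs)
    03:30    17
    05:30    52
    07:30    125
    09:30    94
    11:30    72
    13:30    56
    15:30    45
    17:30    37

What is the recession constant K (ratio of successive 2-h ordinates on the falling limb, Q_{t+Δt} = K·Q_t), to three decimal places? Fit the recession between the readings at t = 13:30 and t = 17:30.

Using the recession-limb readings at t = 13:30 and t = 17:30: Q falls from 56 to 37 cfs over 2 intervals.
K = (Q₂/Q₁)^(1/2) = (37/56)^(1/2) = 0.813.

K ≈ 0.813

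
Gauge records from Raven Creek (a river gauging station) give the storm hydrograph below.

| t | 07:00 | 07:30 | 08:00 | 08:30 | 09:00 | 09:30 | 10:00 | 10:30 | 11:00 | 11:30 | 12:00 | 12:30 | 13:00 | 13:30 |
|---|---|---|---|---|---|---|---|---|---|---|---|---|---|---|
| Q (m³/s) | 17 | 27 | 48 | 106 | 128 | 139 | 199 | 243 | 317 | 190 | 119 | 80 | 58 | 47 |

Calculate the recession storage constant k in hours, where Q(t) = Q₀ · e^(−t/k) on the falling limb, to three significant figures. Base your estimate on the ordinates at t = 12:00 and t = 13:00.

k ≈ 1.39 h

On the falling limb, Q drops from 119 to 58 m³/s between t = 12:00 and t = 13:00 (Δt = 1 h).
k = −Δt / ln(Q₂/Q₁) = −1 / ln(58/119) = 1.39 h.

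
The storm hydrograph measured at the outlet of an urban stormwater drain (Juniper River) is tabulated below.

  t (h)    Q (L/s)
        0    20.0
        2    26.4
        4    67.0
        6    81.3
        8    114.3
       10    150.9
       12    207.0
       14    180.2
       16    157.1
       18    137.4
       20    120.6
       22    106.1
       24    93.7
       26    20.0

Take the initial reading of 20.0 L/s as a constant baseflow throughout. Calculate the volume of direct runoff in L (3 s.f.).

V ≈ 8.65 × 10^6 L

Direct-runoff ordinates (Q − Q_b): 0.0, 6.4, 47.0, 61.3, 94.3, 130.9, 187.0, 160.2, 137.1, 117.4, 100.6, 86.1, 73.7, 0.0 L/s.
ΣQ_DR = 1202 L/s.
With Δt = 2 h = 7200 s, V = ΣQ_DR · Δt = 1202 × 7200 = 8.65 × 10^6 L.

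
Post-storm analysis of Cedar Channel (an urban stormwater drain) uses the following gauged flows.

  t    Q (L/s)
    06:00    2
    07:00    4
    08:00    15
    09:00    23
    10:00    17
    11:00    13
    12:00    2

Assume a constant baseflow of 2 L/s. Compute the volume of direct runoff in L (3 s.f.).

V ≈ 2.23 × 10^5 L

Direct-runoff ordinates (Q − Q_b): 0.0, 2.0, 13.0, 21.0, 15.0, 11.0, 0.0 L/s.
ΣQ_DR = 62.00 L/s.
With Δt = 1 h = 3600 s, V = ΣQ_DR · Δt = 62.00 × 3600 = 2.23 × 10^5 L.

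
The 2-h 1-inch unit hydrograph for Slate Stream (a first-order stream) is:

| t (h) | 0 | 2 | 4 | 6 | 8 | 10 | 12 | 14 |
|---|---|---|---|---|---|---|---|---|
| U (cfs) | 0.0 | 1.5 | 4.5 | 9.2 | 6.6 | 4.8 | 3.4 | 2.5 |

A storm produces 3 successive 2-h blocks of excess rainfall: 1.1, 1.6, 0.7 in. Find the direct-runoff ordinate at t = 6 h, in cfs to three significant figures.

By discrete convolution, Q_j = Σ (P_i / 1 in) · U_{j−i}.
At t = 6 h (j=3): Q = (1.1/1)·9.2 + (1.6/1)·4.5 + (0.7/1)·1.5 = 18.4 cfs.

Q ≈ 18.4 cfs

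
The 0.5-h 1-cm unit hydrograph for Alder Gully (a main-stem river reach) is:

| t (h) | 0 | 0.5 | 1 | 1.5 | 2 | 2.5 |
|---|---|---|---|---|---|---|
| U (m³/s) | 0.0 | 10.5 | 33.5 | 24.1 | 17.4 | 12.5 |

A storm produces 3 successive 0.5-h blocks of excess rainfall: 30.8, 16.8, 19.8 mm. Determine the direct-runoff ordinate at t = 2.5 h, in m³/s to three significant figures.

By discrete convolution, Q_j = Σ (P_i / 10 mm) · U_{j−i}.
At t = 2.5 h (j=5): Q = (30.8/10)·12.5 + (16.8/10)·17.4 + (19.8/10)·24.1 = 115 m³/s.

Q ≈ 115 m³/s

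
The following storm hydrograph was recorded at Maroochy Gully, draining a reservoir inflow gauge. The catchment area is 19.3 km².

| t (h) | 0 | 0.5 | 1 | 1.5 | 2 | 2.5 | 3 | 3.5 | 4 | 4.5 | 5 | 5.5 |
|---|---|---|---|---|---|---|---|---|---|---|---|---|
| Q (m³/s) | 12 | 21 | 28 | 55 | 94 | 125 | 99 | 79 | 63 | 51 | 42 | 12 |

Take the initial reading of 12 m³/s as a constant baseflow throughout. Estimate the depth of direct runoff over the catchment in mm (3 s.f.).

Direct runoff: 0.0, 9.0, 16.0, 43.0, 82.0, 113.0, 87.0, 67.0, 51.0, 39.0, 30.0, 0.0 m³/s; ΣQ_DR = 537.0 m³/s.
V = ΣQ_DR · Δt = 537.0 × 1800 s = 9.666 × 10^5 m³.
Over A = 19.3 km², depth = V / A = 50.1 mm.

d ≈ 50.1 mm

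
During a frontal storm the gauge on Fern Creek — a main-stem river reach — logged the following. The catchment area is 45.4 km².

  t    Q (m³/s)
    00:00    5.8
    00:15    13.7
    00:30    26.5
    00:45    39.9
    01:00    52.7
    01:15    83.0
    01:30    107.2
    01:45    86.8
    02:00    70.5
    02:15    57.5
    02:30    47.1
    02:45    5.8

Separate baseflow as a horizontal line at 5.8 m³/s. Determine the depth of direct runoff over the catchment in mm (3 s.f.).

Direct runoff: 0.0, 7.9, 20.7, 34.1, 46.9, 77.2, 101.4, 81.0, 64.7, 51.7, 41.3, 0.0 m³/s; ΣQ_DR = 526.9 m³/s.
V = ΣQ_DR · Δt = 526.9 × 900 s = 4.742 × 10^5 m³.
Over A = 45.4 km², depth = V / A = 10.4 mm.

d ≈ 10.4 mm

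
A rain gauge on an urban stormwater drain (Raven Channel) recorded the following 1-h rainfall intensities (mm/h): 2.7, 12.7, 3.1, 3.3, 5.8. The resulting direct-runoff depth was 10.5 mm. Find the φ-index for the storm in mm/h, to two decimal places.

Only the 2 blocks with intensity above φ contribute runoff: 12.7, 5.8 mm/h.
Σ(I−φ)·Δt = d  ⇒  (12.7+5.8 − 2φ)·1 = 10.5
φ = (18.50 − 10.5/1) / 2 = 4.00 mm/h.

φ ≈ 4.00 mm/h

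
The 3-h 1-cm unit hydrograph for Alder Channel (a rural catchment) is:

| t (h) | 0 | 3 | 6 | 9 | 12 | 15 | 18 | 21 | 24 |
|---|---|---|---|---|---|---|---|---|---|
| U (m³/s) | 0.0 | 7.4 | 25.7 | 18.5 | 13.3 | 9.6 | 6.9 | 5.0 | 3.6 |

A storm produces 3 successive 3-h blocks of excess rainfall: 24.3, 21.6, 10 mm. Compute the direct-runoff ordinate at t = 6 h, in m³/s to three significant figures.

Q ≈ 78.4 m³/s

By discrete convolution, Q_j = Σ (P_i / 10 mm) · U_{j−i}.
At t = 6 h (j=2): Q = (24.3/10)·25.7 + (21.6/10)·7.4 + (10/10)·0.0 = 78.4 m³/s.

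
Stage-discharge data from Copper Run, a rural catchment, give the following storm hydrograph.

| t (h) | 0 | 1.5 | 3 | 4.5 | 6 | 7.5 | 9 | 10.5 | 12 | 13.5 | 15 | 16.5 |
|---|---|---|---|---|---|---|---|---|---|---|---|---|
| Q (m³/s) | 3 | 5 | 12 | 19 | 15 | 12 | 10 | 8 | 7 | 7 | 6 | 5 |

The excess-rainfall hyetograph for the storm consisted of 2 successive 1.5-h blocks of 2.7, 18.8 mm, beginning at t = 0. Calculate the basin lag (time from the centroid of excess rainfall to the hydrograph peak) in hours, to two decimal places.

Centroid of excess rainfall: t_c = Σ P_i·t̄_i / ΣP_i = 2.0616 h (block centres at 0.75, 2.25 h).
Hydrograph peak occurs at t = 4.5 h, so basin lag t_L = 4.5 − 2.0616 = 2.44 h.

t_L ≈ 2.44 h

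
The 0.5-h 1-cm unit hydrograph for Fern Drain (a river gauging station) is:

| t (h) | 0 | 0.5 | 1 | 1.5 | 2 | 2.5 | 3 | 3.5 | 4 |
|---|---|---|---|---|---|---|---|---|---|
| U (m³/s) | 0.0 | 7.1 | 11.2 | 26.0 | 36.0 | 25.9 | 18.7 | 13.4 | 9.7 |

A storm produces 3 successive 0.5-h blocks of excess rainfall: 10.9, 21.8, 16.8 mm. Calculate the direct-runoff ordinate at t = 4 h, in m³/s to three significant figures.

By discrete convolution, Q_j = Σ (P_i / 10 mm) · U_{j−i}.
At t = 4 h (j=8): Q = (10.9/10)·9.7 + (21.8/10)·13.4 + (16.8/10)·18.7 = 71.2 m³/s.

Q ≈ 71.2 m³/s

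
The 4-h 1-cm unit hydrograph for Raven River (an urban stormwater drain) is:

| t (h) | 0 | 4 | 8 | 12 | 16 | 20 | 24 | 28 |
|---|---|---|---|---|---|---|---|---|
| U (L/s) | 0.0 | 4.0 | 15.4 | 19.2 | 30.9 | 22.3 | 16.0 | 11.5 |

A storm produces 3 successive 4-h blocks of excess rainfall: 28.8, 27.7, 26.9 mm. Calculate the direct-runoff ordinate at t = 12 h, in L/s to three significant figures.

By discrete convolution, Q_j = Σ (P_i / 10 mm) · U_{j−i}.
At t = 12 h (j=3): Q = (28.8/10)·19.2 + (27.7/10)·15.4 + (26.9/10)·4.0 = 109 L/s.

Q ≈ 109 L/s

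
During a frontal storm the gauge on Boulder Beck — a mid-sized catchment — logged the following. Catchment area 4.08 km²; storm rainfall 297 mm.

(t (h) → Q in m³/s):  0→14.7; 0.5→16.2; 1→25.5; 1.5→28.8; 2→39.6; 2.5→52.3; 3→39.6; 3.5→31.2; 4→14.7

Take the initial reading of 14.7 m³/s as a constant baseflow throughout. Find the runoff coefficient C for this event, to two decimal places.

C ≈ 0.19

ΣQ_DR = 130.3 m³/s; V = ΣQ_DR·Δt = 2.345 × 10^5 m³.
Runoff depth d = V / A = 57.49 mm.
C = d / P = 57.49 / 297 = 0.19.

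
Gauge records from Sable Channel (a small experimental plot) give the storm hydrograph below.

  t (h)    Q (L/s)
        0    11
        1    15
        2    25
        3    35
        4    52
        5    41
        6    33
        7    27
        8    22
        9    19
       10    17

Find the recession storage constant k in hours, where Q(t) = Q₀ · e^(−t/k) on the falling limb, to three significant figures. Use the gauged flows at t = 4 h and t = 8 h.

On the falling limb, Q drops from 52 to 22 L/s between t = 4 h and t = 8 h (Δt = 4 h).
k = −Δt / ln(Q₂/Q₁) = −4 / ln(22/52) = 4.65 h.

k ≈ 4.65 h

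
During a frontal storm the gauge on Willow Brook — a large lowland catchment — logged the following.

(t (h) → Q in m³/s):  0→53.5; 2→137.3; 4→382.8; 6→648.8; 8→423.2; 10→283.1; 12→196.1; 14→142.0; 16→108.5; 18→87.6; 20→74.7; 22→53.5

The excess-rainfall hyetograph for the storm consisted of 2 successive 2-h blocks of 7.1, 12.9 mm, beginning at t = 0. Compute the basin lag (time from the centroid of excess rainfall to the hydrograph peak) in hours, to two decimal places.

t_L ≈ 3.71 h

Centroid of excess rainfall: t_c = Σ P_i·t̄_i / ΣP_i = 2.2900 h (block centres at 1, 3 h).
Hydrograph peak occurs at t = 6 h, so basin lag t_L = 6 − 2.2900 = 3.71 h.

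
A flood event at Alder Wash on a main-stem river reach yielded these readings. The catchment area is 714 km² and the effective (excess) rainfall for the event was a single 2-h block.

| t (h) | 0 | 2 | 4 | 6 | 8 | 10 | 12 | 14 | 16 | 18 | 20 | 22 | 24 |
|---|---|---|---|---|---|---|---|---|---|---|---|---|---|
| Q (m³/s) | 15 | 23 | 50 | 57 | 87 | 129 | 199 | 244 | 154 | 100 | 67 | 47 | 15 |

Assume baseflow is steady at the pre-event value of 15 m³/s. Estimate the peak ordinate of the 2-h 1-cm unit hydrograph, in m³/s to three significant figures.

U_p ≈ 229 m³/s

Direct runoff: 0.0, 8.0, 35.0, 42.0, 72.0, 114.0, 184.0, 229.0, 139.0, 85.0, 52.0, 32.0, 0.0 m³/s; ΣQ_DR = 992.0 m³/s, peak = 229.0 m³/s.
Runoff depth d = ΣQ_DR·Δt / A = 992.0 × 7200 / (714 km²) = 10.00 mm.
The 1-cm UH is the DRH scaled by (10 mm)/d, so U_p = 229.0 × 10/10.00 = 229 m³/s.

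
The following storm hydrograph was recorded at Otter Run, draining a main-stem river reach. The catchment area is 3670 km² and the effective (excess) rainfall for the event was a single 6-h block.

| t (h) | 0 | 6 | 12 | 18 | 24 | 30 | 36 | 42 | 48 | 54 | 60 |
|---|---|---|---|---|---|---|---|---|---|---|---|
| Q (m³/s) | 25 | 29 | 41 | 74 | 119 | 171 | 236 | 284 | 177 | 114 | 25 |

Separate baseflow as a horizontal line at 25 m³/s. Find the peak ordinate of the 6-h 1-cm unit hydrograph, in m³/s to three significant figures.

Direct runoff: 0.0, 4.0, 16.0, 49.0, 94.0, 146.0, 211.0, 259.0, 152.0, 89.0, 0.0 m³/s; ΣQ_DR = 1020 m³/s, peak = 259.0 m³/s.
Runoff depth d = ΣQ_DR·Δt / A = 1020 × 21600 / (3670 km²) = 6.003 mm.
The 1-cm UH is the DRH scaled by (10 mm)/d, so U_p = 259.0 × 10/6.003 = 431 m³/s.

U_p ≈ 431 m³/s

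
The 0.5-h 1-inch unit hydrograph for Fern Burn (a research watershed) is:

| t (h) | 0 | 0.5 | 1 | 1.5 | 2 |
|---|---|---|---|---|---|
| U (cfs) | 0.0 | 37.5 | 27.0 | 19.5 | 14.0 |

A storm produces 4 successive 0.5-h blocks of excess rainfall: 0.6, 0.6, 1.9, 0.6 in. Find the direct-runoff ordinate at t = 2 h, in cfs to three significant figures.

By discrete convolution, Q_j = Σ (P_i / 1 in) · U_{j−i}.
At t = 2 h (j=4): Q = (0.6/1)·14.0 + (0.6/1)·19.5 + (1.9/1)·27.0 + (0.6/1)·37.5 = 93.9 cfs.

Q ≈ 93.9 cfs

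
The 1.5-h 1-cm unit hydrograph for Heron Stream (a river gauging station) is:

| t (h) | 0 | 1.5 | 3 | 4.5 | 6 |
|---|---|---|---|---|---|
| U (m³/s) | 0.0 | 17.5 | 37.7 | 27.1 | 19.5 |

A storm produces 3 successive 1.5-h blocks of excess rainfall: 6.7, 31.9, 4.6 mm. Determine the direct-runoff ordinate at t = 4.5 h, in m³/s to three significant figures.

Q ≈ 146 m³/s

By discrete convolution, Q_j = Σ (P_i / 10 mm) · U_{j−i}.
At t = 4.5 h (j=3): Q = (6.7/10)·27.1 + (31.9/10)·37.7 + (4.6/10)·17.5 = 146 m³/s.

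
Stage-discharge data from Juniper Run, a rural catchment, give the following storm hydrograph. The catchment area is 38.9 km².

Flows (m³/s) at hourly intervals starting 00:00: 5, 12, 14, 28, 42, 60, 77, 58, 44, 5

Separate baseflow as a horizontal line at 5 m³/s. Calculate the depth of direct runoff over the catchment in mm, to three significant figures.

Direct runoff: 0.0, 7.0, 9.0, 23.0, 37.0, 55.0, 72.0, 53.0, 39.0, 0.0 m³/s; ΣQ_DR = 295.0 m³/s.
V = ΣQ_DR · Δt = 295.0 × 3600 s = 1.062 × 10^6 m³.
Over A = 38.9 km², depth = V / A = 27.3 mm.

d ≈ 27.3 mm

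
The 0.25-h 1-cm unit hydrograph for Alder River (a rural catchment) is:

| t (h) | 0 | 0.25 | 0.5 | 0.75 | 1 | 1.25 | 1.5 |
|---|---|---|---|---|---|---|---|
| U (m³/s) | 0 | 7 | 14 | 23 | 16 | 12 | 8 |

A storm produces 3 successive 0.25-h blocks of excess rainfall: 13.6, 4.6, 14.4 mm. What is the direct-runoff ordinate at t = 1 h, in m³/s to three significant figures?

By discrete convolution, Q_j = Σ (P_i / 10 mm) · U_{j−i}.
At t = 1 h (j=4): Q = (13.6/10)·16 + (4.6/10)·23 + (14.4/10)·14 = 52.5 m³/s.

Q ≈ 52.5 m³/s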